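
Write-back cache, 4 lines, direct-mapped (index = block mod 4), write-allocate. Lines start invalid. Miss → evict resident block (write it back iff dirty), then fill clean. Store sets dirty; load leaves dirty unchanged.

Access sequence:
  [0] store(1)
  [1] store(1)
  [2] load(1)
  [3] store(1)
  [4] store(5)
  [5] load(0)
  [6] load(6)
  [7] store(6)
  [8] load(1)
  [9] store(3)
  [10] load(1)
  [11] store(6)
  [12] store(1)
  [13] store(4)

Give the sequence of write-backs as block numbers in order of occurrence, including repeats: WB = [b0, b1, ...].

0: W B1 -> L1 miss  d=D]
1: W B1 -> L1 hit  d=D]
2: R B1 -> L1 hit  d=D]
3: W B1 -> L1 hit  d=D]
4: W B5 -> L1 miss wb->B1  d=D]
5: R B0 -> L0 miss  d=-]
6: R B6 -> L2 miss  d=-]
7: W B6 -> L2 hit  d=D]
8: R B1 -> L1 miss wb->B5  d=-]
9: W B3 -> L3 miss  d=D]
10: R B1 -> L1 hit  d=-]
11: W B6 -> L2 hit  d=D]
12: W B1 -> L1 hit  d=D]
13: W B4 -> L0 miss  d=D]

WB = [1, 5]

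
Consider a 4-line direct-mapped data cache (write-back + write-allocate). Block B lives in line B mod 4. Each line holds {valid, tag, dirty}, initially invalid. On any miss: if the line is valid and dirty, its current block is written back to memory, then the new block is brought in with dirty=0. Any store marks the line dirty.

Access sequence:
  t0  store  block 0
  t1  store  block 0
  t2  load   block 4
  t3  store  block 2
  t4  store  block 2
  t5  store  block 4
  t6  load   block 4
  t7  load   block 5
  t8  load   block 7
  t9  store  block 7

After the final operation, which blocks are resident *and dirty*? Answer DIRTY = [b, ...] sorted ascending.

DIRTY = [2, 4, 7]

  0 | W B0 → L0 miss [D]
  1 | W B0 → L0 hit [D]
  2 | R B4 → L0 miss wb→B0 [-]
  3 | W B2 → L2 miss [D]
  4 | W B2 → L2 hit [D]
  5 | W B4 → L0 hit [D]
  6 | R B4 → L0 hit [D]
  7 | R B5 → L1 miss [-]
  8 | R B7 → L3 miss [-]
  9 | W B7 → L3 hit [D]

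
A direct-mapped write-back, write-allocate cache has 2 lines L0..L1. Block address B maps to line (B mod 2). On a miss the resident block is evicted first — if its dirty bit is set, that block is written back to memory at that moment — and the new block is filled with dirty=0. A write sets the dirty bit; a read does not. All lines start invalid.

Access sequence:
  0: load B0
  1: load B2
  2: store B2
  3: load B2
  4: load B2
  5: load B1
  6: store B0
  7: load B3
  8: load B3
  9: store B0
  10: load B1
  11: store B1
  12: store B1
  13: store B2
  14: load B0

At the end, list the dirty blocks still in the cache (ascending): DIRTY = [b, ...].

DIRTY = [1]

0: R B0 → L0 miss [-]
1: R B2 → L0 miss [-]
2: W B2 → L0 hit [D]
3: R B2 → L0 hit [D]
4: R B2 → L0 hit [D]
5: R B1 → L1 miss [-]
6: W B0 → L0 miss wb→B2 [D]
7: R B3 → L1 miss [-]
8: R B3 → L1 hit [-]
9: W B0 → L0 hit [D]
10: R B1 → L1 miss [-]
11: W B1 → L1 hit [D]
12: W B1 → L1 hit [D]
13: W B2 → L0 miss wb→B0 [D]
14: R B0 → L0 miss wb→B2 [-]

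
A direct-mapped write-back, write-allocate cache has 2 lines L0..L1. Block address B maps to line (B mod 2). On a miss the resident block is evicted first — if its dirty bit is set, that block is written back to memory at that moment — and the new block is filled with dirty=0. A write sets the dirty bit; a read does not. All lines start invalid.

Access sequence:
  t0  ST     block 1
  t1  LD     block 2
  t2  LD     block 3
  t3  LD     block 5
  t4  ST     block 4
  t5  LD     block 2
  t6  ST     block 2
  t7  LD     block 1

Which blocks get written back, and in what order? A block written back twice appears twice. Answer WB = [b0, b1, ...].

WB = [1, 4]

0: W B1 -> L1 miss  d=D]
1: R B2 -> L0 miss  d=-]
2: R B3 -> L1 miss wb->B1  d=-]
3: R B5 -> L1 miss  d=-]
4: W B4 -> L0 miss  d=D]
5: R B2 -> L0 miss wb->B4  d=-]
6: W B2 -> L0 hit  d=D]
7: R B1 -> L1 miss  d=-]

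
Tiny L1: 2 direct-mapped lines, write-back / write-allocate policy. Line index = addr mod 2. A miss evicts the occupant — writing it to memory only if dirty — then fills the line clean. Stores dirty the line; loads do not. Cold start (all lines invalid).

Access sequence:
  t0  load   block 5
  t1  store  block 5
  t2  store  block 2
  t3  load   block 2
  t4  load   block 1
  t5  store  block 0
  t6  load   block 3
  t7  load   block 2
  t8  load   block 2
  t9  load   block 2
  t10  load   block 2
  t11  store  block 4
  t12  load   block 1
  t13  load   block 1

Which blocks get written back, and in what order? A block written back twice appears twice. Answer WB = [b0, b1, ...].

  0 | R B5 → L1 miss [-]
  1 | W B5 → L1 hit [D]
  2 | W B2 → L0 miss [D]
  3 | R B2 → L0 hit [D]
  4 | R B1 → L1 miss wb→B5 [-]
  5 | W B0 → L0 miss wb→B2 [D]
  6 | R B3 → L1 miss [-]
  7 | R B2 → L0 miss wb→B0 [-]
  8 | R B2 → L0 hit [-]
  9 | R B2 → L0 hit [-]
  10 | R B2 → L0 hit [-]
  11 | W B4 → L0 miss [D]
  12 | R B1 → L1 miss [-]
  13 | R B1 → L1 hit [-]

WB = [5, 2, 0]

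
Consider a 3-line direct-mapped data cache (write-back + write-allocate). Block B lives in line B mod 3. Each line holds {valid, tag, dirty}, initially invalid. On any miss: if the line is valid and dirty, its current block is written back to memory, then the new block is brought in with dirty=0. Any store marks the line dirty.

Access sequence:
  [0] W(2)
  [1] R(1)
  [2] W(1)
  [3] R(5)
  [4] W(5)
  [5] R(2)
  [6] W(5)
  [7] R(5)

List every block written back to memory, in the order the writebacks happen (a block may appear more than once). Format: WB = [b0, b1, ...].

WB = [2, 5]

0: W B2 -> L2 miss  d=D]
1: R B1 -> L1 miss  d=-]
2: W B1 -> L1 hit  d=D]
3: R B5 -> L2 miss wb->B2  d=-]
4: W B5 -> L2 hit  d=D]
5: R B2 -> L2 miss wb->B5  d=-]
6: W B5 -> L2 miss  d=D]
7: R B5 -> L2 hit  d=D]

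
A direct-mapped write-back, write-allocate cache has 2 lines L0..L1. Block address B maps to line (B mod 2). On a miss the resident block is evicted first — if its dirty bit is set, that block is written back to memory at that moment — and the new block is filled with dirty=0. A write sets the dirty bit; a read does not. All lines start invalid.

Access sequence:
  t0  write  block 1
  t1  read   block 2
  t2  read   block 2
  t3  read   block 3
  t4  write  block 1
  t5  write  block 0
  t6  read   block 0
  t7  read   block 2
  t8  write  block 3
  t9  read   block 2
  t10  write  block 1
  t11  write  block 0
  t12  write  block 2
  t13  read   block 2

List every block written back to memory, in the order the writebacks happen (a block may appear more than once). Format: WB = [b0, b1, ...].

WB = [1, 0, 1, 3, 0]

0: W B1 → L1 miss [D]
1: R B2 → L0 miss [-]
2: R B2 → L0 hit [-]
3: R B3 → L1 miss wb→B1 [-]
4: W B1 → L1 miss [D]
5: W B0 → L0 miss [D]
6: R B0 → L0 hit [D]
7: R B2 → L0 miss wb→B0 [-]
8: W B3 → L1 miss wb→B1 [D]
9: R B2 → L0 hit [-]
10: W B1 → L1 miss wb→B3 [D]
11: W B0 → L0 miss [D]
12: W B2 → L0 miss wb→B0 [D]
13: R B2 → L0 hit [D]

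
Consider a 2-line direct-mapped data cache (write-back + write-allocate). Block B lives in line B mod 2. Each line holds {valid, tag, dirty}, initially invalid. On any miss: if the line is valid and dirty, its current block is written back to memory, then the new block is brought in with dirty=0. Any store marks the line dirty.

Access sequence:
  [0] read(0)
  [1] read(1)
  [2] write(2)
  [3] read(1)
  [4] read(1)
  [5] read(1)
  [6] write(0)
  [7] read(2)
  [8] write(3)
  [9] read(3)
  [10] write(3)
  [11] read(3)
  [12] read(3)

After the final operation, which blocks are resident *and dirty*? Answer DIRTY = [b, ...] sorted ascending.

0: R B0 → L0 miss [-]
1: R B1 → L1 miss [-]
2: W B2 → L0 miss [D]
3: R B1 → L1 hit [-]
4: R B1 → L1 hit [-]
5: R B1 → L1 hit [-]
6: W B0 → L0 miss wb→B2 [D]
7: R B2 → L0 miss wb→B0 [-]
8: W B3 → L1 miss [D]
9: R B3 → L1 hit [D]
10: W B3 → L1 hit [D]
11: R B3 → L1 hit [D]
12: R B3 → L1 hit [D]

DIRTY = [3]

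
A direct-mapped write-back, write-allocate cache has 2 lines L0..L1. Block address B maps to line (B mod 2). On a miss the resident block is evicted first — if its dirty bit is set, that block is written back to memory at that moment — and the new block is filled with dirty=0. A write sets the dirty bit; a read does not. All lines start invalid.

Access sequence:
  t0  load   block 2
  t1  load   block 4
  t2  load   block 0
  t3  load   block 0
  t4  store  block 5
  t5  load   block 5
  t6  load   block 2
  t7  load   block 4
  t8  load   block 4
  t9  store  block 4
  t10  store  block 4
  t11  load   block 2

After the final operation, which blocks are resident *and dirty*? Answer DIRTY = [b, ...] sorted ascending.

0: R B2 -> L0 miss  d=-]
1: R B4 -> L0 miss  d=-]
2: R B0 -> L0 miss  d=-]
3: R B0 -> L0 hit  d=-]
4: W B5 -> L1 miss  d=D]
5: R B5 -> L1 hit  d=D]
6: R B2 -> L0 miss  d=-]
7: R B4 -> L0 miss  d=-]
8: R B4 -> L0 hit  d=-]
9: W B4 -> L0 hit  d=D]
10: W B4 -> L0 hit  d=D]
11: R B2 -> L0 miss wb->B4  d=-]

DIRTY = [5]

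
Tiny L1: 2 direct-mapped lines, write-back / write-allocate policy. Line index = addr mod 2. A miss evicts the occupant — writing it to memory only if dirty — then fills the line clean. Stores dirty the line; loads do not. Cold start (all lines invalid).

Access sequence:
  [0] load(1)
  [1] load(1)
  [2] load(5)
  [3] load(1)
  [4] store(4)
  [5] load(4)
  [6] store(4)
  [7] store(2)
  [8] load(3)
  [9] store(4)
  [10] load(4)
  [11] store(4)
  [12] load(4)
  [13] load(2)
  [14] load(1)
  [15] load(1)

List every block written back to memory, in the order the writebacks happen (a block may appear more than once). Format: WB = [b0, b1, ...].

WB = [4, 2, 4]

  0 | R B1 → L1 miss [-]
  1 | R B1 → L1 hit [-]
  2 | R B5 → L1 miss [-]
  3 | R B1 → L1 miss [-]
  4 | W B4 → L0 miss [D]
  5 | R B4 → L0 hit [D]
  6 | W B4 → L0 hit [D]
  7 | W B2 → L0 miss wb→B4 [D]
  8 | R B3 → L1 miss [-]
  9 | W B4 → L0 miss wb→B2 [D]
  10 | R B4 → L0 hit [D]
  11 | W B4 → L0 hit [D]
  12 | R B4 → L0 hit [D]
  13 | R B2 → L0 miss wb→B4 [-]
  14 | R B1 → L1 miss [-]
  15 | R B1 → L1 hit [-]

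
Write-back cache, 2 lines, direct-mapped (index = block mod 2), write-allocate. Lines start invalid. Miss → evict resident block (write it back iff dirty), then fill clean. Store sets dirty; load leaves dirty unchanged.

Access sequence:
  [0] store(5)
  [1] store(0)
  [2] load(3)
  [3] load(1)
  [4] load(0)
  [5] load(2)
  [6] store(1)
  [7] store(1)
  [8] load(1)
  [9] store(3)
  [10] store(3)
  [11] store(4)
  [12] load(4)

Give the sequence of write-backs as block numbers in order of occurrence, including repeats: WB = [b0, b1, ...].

  0 | W B5 → L1 miss [D]
  1 | W B0 → L0 miss [D]
  2 | R B3 → L1 miss wb→B5 [-]
  3 | R B1 → L1 miss [-]
  4 | R B0 → L0 hit [D]
  5 | R B2 → L0 miss wb→B0 [-]
  6 | W B1 → L1 hit [D]
  7 | W B1 → L1 hit [D]
  8 | R B1 → L1 hit [D]
  9 | W B3 → L1 miss wb→B1 [D]
  10 | W B3 → L1 hit [D]
  11 | W B4 → L0 miss [D]
  12 | R B4 → L0 hit [D]

WB = [5, 0, 1]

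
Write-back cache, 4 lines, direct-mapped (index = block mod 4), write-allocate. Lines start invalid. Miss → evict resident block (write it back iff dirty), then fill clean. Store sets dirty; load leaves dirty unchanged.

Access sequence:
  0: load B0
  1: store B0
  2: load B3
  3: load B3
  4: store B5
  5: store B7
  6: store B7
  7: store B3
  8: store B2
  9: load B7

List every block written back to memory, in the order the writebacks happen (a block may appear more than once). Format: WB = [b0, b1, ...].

WB = [7, 3]

  0 | R B0 → L0 miss [-]
  1 | W B0 → L0 hit [D]
  2 | R B3 → L3 miss [-]
  3 | R B3 → L3 hit [-]
  4 | W B5 → L1 miss [D]
  5 | W B7 → L3 miss [D]
  6 | W B7 → L3 hit [D]
  7 | W B3 → L3 miss wb→B7 [D]
  8 | W B2 → L2 miss [D]
  9 | R B7 → L3 miss wb→B3 [-]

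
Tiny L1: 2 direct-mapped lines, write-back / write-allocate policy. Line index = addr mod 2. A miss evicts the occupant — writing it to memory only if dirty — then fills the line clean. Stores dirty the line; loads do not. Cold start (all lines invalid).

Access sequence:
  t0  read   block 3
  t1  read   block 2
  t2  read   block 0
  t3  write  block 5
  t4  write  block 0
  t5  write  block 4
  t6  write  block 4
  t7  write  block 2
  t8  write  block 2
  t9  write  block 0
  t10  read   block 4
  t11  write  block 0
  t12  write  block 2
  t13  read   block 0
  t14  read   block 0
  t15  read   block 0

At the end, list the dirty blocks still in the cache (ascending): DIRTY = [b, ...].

  0 | R B3 → L1 miss [-]
  1 | R B2 → L0 miss [-]
  2 | R B0 → L0 miss [-]
  3 | W B5 → L1 miss [D]
  4 | W B0 → L0 hit [D]
  5 | W B4 → L0 miss wb→B0 [D]
  6 | W B4 → L0 hit [D]
  7 | W B2 → L0 miss wb→B4 [D]
  8 | W B2 → L0 hit [D]
  9 | W B0 → L0 miss wb→B2 [D]
  10 | R B4 → L0 miss wb→B0 [-]
  11 | W B0 → L0 miss [D]
  12 | W B2 → L0 miss wb→B0 [D]
  13 | R B0 → L0 miss wb→B2 [-]
  14 | R B0 → L0 hit [-]
  15 | R B0 → L0 hit [-]

DIRTY = [5]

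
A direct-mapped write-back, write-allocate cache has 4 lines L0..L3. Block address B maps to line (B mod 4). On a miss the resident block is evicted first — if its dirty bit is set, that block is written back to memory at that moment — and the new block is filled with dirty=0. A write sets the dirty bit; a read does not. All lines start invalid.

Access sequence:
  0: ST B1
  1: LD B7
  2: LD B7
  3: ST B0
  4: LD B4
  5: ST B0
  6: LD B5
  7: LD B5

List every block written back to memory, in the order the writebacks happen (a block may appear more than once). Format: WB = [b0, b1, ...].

  0 | W B1 → L1 miss [D]
  1 | R B7 → L3 miss [-]
  2 | R B7 → L3 hit [-]
  3 | W B0 → L0 miss [D]
  4 | R B4 → L0 miss wb→B0 [-]
  5 | W B0 → L0 miss [D]
  6 | R B5 → L1 miss wb→B1 [-]
  7 | R B5 → L1 hit [-]

WB = [0, 1]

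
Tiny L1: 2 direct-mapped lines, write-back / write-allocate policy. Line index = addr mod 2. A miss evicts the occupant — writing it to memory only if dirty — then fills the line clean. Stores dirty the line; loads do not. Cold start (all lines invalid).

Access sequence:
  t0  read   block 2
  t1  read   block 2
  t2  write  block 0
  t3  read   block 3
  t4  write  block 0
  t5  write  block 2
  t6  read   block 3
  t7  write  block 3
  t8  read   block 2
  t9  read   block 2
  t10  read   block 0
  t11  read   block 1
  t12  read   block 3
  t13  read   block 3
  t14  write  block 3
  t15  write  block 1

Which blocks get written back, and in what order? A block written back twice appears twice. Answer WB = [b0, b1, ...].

WB = [0, 2, 3, 3]

0: R B2 → L0 miss [-]
1: R B2 → L0 hit [-]
2: W B0 → L0 miss [D]
3: R B3 → L1 miss [-]
4: W B0 → L0 hit [D]
5: W B2 → L0 miss wb→B0 [D]
6: R B3 → L1 hit [-]
7: W B3 → L1 hit [D]
8: R B2 → L0 hit [D]
9: R B2 → L0 hit [D]
10: R B0 → L0 miss wb→B2 [-]
11: R B1 → L1 miss wb→B3 [-]
12: R B3 → L1 miss [-]
13: R B3 → L1 hit [-]
14: W B3 → L1 hit [D]
15: W B1 → L1 miss wb→B3 [D]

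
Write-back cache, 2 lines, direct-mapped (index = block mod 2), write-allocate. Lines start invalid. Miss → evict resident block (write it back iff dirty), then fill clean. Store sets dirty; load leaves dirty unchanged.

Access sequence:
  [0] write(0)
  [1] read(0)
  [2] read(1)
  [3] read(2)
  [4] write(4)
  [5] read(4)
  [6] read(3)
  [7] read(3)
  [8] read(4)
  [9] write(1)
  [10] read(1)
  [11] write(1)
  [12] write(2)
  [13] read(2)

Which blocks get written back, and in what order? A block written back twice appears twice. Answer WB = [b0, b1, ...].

0: W B0 -> L0 miss  d=D]
1: R B0 -> L0 hit  d=D]
2: R B1 -> L1 miss  d=-]
3: R B2 -> L0 miss wb->B0  d=-]
4: W B4 -> L0 miss  d=D]
5: R B4 -> L0 hit  d=D]
6: R B3 -> L1 miss  d=-]
7: R B3 -> L1 hit  d=-]
8: R B4 -> L0 hit  d=D]
9: W B1 -> L1 miss  d=D]
10: R B1 -> L1 hit  d=D]
11: W B1 -> L1 hit  d=D]
12: W B2 -> L0 miss wb->B4  d=D]
13: R B2 -> L0 hit  d=D]

WB = [0, 4]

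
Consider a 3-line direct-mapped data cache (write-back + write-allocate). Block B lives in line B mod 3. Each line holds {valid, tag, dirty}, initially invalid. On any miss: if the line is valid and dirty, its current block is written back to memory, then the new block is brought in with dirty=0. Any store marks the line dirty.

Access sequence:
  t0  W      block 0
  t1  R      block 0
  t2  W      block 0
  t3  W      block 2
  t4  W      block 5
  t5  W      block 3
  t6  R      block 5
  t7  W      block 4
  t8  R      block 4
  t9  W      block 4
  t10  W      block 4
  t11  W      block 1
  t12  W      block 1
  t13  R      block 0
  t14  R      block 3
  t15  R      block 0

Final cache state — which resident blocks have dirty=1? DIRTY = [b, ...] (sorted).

DIRTY = [1, 5]

0: W B0 -> L0 miss  d=D]
1: R B0 -> L0 hit  d=D]
2: W B0 -> L0 hit  d=D]
3: W B2 -> L2 miss  d=D]
4: W B5 -> L2 miss wb->B2  d=D]
5: W B3 -> L0 miss wb->B0  d=D]
6: R B5 -> L2 hit  d=D]
7: W B4 -> L1 miss  d=D]
8: R B4 -> L1 hit  d=D]
9: W B4 -> L1 hit  d=D]
10: W B4 -> L1 hit  d=D]
11: W B1 -> L1 miss wb->B4  d=D]
12: W B1 -> L1 hit  d=D]
13: R B0 -> L0 miss wb->B3  d=-]
14: R B3 -> L0 miss  d=-]
15: R B0 -> L0 miss  d=-]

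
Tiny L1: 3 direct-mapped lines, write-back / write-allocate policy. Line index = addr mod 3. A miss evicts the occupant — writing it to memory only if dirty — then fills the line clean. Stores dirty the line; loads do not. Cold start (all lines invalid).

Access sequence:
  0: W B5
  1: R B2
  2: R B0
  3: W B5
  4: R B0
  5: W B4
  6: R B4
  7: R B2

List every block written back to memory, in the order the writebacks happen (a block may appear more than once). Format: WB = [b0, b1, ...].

  0 | W B5 → L2 miss [D]
  1 | R B2 → L2 miss wb→B5 [-]
  2 | R B0 → L0 miss [-]
  3 | W B5 → L2 miss [D]
  4 | R B0 → L0 hit [-]
  5 | W B4 → L1 miss [D]
  6 | R B4 → L1 hit [D]
  7 | R B2 → L2 miss wb→B5 [-]

WB = [5, 5]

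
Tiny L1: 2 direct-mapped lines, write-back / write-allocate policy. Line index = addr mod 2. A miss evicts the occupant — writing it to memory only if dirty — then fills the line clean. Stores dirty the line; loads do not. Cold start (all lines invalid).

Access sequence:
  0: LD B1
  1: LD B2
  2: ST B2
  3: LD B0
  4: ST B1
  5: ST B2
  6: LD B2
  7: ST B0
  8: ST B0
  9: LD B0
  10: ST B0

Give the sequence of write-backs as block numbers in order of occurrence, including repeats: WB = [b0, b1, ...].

WB = [2, 2]

  0 | R B1 → L1 miss [-]
  1 | R B2 → L0 miss [-]
  2 | W B2 → L0 hit [D]
  3 | R B0 → L0 miss wb→B2 [-]
  4 | W B1 → L1 hit [D]
  5 | W B2 → L0 miss [D]
  6 | R B2 → L0 hit [D]
  7 | W B0 → L0 miss wb→B2 [D]
  8 | W B0 → L0 hit [D]
  9 | R B0 → L0 hit [D]
  10 | W B0 → L0 hit [D]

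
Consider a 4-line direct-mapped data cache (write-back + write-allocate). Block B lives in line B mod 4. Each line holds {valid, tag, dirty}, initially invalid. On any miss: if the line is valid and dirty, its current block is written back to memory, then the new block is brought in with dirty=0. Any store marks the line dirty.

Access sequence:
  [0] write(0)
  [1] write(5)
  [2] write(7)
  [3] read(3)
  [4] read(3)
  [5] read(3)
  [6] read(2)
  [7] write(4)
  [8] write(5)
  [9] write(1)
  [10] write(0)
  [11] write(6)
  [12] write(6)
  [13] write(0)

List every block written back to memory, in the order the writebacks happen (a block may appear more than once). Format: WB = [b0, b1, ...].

0: W B0 -> L0 miss  d=D]
1: W B5 -> L1 miss  d=D]
2: W B7 -> L3 miss  d=D]
3: R B3 -> L3 miss wb->B7  d=-]
4: R B3 -> L3 hit  d=-]
5: R B3 -> L3 hit  d=-]
6: R B2 -> L2 miss  d=-]
7: W B4 -> L0 miss wb->B0  d=D]
8: W B5 -> L1 hit  d=D]
9: W B1 -> L1 miss wb->B5  d=D]
10: W B0 -> L0 miss wb->B4  d=D]
11: W B6 -> L2 miss  d=D]
12: W B6 -> L2 hit  d=D]
13: W B0 -> L0 hit  d=D]

WB = [7, 0, 5, 4]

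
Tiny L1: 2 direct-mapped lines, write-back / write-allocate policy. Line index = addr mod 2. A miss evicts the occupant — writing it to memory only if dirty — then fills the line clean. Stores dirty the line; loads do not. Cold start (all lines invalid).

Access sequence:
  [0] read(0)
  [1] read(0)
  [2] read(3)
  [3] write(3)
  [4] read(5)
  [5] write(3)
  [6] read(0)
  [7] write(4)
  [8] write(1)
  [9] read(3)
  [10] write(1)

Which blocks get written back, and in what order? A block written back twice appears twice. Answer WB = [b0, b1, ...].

WB = [3, 3, 1]

0: R B0 -> L0 miss  d=-]
1: R B0 -> L0 hit  d=-]
2: R B3 -> L1 miss  d=-]
3: W B3 -> L1 hit  d=D]
4: R B5 -> L1 miss wb->B3  d=-]
5: W B3 -> L1 miss  d=D]
6: R B0 -> L0 hit  d=-]
7: W B4 -> L0 miss  d=D]
8: W B1 -> L1 miss wb->B3  d=D]
9: R B3 -> L1 miss wb->B1  d=-]
10: W B1 -> L1 miss  d=D]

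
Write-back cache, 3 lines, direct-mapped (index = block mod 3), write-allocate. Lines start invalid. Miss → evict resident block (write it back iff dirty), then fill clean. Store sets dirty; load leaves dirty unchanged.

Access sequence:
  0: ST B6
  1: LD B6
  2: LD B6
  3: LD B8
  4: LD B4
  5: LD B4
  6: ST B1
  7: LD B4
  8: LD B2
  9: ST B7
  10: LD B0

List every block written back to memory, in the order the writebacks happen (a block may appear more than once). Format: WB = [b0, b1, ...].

WB = [1, 6]

0: W B6 -> L0 miss  d=D]
1: R B6 -> L0 hit  d=D]
2: R B6 -> L0 hit  d=D]
3: R B8 -> L2 miss  d=-]
4: R B4 -> L1 miss  d=-]
5: R B4 -> L1 hit  d=-]
6: W B1 -> L1 miss  d=D]
7: R B4 -> L1 miss wb->B1  d=-]
8: R B2 -> L2 miss  d=-]
9: W B7 -> L1 miss  d=D]
10: R B0 -> L0 miss wb->B6  d=-]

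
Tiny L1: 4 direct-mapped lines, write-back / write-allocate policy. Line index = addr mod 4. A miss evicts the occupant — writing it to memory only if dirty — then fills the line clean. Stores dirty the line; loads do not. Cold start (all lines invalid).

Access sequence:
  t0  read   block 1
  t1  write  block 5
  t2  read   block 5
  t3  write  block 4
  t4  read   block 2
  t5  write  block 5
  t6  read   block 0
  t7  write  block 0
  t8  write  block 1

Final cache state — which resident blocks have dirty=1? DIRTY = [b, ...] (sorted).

DIRTY = [0, 1]

0: R B1 → L1 miss [-]
1: W B5 → L1 miss [D]
2: R B5 → L1 hit [D]
3: W B4 → L0 miss [D]
4: R B2 → L2 miss [-]
5: W B5 → L1 hit [D]
6: R B0 → L0 miss wb→B4 [-]
7: W B0 → L0 hit [D]
8: W B1 → L1 miss wb→B5 [D]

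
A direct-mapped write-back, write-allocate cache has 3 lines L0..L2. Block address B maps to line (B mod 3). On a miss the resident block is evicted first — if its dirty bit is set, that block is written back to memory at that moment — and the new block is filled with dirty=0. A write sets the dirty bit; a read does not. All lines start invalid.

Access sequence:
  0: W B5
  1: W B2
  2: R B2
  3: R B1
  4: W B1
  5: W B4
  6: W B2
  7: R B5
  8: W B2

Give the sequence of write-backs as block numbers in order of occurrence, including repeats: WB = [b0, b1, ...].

WB = [5, 1, 2]

0: W B5 → L2 miss [D]
1: W B2 → L2 miss wb→B5 [D]
2: R B2 → L2 hit [D]
3: R B1 → L1 miss [-]
4: W B1 → L1 hit [D]
5: W B4 → L1 miss wb→B1 [D]
6: W B2 → L2 hit [D]
7: R B5 → L2 miss wb→B2 [-]
8: W B2 → L2 miss [D]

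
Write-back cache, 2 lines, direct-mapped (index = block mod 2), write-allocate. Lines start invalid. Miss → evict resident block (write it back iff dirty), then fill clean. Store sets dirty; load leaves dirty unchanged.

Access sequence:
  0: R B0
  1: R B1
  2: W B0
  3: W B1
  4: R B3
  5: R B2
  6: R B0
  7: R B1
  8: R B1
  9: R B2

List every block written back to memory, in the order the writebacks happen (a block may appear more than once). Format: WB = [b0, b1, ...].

WB = [1, 0]

  0 | R B0 → L0 miss [-]
  1 | R B1 → L1 miss [-]
  2 | W B0 → L0 hit [D]
  3 | W B1 → L1 hit [D]
  4 | R B3 → L1 miss wb→B1 [-]
  5 | R B2 → L0 miss wb→B0 [-]
  6 | R B0 → L0 miss [-]
  7 | R B1 → L1 miss [-]
  8 | R B1 → L1 hit [-]
  9 | R B2 → L0 miss [-]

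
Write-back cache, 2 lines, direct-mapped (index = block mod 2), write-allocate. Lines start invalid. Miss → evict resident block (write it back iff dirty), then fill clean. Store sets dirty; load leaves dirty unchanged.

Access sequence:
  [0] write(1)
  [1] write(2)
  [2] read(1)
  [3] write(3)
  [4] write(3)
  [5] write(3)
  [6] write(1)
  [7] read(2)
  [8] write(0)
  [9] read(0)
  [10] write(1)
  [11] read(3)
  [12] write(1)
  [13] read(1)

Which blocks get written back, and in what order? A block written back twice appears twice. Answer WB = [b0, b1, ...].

0: W B1 → L1 miss [D]
1: W B2 → L0 miss [D]
2: R B1 → L1 hit [D]
3: W B3 → L1 miss wb→B1 [D]
4: W B3 → L1 hit [D]
5: W B3 → L1 hit [D]
6: W B1 → L1 miss wb→B3 [D]
7: R B2 → L0 hit [D]
8: W B0 → L0 miss wb→B2 [D]
9: R B0 → L0 hit [D]
10: W B1 → L1 hit [D]
11: R B3 → L1 miss wb→B1 [-]
12: W B1 → L1 miss [D]
13: R B1 → L1 hit [D]

WB = [1, 3, 2, 1]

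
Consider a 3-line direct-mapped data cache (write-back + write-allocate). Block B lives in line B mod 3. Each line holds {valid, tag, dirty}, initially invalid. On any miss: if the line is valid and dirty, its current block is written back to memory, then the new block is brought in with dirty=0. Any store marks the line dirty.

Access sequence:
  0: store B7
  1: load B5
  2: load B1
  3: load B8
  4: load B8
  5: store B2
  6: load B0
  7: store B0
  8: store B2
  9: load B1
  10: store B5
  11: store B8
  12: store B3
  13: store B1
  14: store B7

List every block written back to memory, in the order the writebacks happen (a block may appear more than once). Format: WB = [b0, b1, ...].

WB = [7, 2, 5, 0, 1]

0: W B7 → L1 miss [D]
1: R B5 → L2 miss [-]
2: R B1 → L1 miss wb→B7 [-]
3: R B8 → L2 miss [-]
4: R B8 → L2 hit [-]
5: W B2 → L2 miss [D]
6: R B0 → L0 miss [-]
7: W B0 → L0 hit [D]
8: W B2 → L2 hit [D]
9: R B1 → L1 hit [-]
10: W B5 → L2 miss wb→B2 [D]
11: W B8 → L2 miss wb→B5 [D]
12: W B3 → L0 miss wb→B0 [D]
13: W B1 → L1 hit [D]
14: W B7 → L1 miss wb→B1 [D]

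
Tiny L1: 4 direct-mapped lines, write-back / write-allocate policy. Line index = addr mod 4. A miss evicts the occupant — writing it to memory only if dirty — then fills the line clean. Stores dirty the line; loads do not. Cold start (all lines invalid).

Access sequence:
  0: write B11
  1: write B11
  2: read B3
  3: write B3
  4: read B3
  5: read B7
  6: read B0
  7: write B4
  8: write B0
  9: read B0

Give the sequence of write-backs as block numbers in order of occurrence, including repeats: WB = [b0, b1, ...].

0: W B11 -> L3 miss  d=D]
1: W B11 -> L3 hit  d=D]
2: R B3 -> L3 miss wb->B11  d=-]
3: W B3 -> L3 hit  d=D]
4: R B3 -> L3 hit  d=D]
5: R B7 -> L3 miss wb->B3  d=-]
6: R B0 -> L0 miss  d=-]
7: W B4 -> L0 miss  d=D]
8: W B0 -> L0 miss wb->B4  d=D]
9: R B0 -> L0 hit  d=D]

WB = [11, 3, 4]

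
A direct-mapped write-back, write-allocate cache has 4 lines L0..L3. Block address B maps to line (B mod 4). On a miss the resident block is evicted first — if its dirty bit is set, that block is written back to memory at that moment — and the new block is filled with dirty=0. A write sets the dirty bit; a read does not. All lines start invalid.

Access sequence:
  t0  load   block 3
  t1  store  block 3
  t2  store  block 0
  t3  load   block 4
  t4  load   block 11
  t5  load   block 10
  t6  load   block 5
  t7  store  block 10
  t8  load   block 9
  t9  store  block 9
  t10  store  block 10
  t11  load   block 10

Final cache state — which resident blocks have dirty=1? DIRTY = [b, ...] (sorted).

DIRTY = [9, 10]

0: R B3 → L3 miss [-]
1: W B3 → L3 hit [D]
2: W B0 → L0 miss [D]
3: R B4 → L0 miss wb→B0 [-]
4: R B11 → L3 miss wb→B3 [-]
5: R B10 → L2 miss [-]
6: R B5 → L1 miss [-]
7: W B10 → L2 hit [D]
8: R B9 → L1 miss [-]
9: W B9 → L1 hit [D]
10: W B10 → L2 hit [D]
11: R B10 → L2 hit [D]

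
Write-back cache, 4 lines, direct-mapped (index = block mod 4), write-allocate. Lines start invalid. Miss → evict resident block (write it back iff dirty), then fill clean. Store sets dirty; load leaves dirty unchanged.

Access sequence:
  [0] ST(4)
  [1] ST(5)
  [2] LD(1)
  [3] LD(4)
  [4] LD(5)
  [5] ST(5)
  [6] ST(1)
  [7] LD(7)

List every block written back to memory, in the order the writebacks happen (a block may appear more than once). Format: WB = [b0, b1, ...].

WB = [5, 5]

  0 | W B4 → L0 miss [D]
  1 | W B5 → L1 miss [D]
  2 | R B1 → L1 miss wb→B5 [-]
  3 | R B4 → L0 hit [D]
  4 | R B5 → L1 miss [-]
  5 | W B5 → L1 hit [D]
  6 | W B1 → L1 miss wb→B5 [D]
  7 | R B7 → L3 miss [-]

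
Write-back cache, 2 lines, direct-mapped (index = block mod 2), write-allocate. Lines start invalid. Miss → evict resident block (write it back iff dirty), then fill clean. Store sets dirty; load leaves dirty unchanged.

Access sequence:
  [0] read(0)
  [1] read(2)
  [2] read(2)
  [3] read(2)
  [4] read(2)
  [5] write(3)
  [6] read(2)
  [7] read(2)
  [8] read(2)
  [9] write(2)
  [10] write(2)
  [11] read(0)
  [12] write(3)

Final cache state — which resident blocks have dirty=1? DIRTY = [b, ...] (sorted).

0: R B0 -> L0 miss  d=-]
1: R B2 -> L0 miss  d=-]
2: R B2 -> L0 hit  d=-]
3: R B2 -> L0 hit  d=-]
4: R B2 -> L0 hit  d=-]
5: W B3 -> L1 miss  d=D]
6: R B2 -> L0 hit  d=-]
7: R B2 -> L0 hit  d=-]
8: R B2 -> L0 hit  d=-]
9: W B2 -> L0 hit  d=D]
10: W B2 -> L0 hit  d=D]
11: R B0 -> L0 miss wb->B2  d=-]
12: W B3 -> L1 hit  d=D]

DIRTY = [3]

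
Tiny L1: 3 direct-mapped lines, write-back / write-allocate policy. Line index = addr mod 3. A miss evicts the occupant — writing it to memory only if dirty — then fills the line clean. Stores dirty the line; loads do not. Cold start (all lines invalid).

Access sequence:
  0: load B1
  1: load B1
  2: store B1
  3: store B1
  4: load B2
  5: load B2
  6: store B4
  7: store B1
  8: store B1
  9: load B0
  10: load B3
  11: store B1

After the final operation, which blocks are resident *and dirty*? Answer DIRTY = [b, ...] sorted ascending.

  0 | R B1 → L1 miss [-]
  1 | R B1 → L1 hit [-]
  2 | W B1 → L1 hit [D]
  3 | W B1 → L1 hit [D]
  4 | R B2 → L2 miss [-]
  5 | R B2 → L2 hit [-]
  6 | W B4 → L1 miss wb→B1 [D]
  7 | W B1 → L1 miss wb→B4 [D]
  8 | W B1 → L1 hit [D]
  9 | R B0 → L0 miss [-]
  10 | R B3 → L0 miss [-]
  11 | W B1 → L1 hit [D]

DIRTY = [1]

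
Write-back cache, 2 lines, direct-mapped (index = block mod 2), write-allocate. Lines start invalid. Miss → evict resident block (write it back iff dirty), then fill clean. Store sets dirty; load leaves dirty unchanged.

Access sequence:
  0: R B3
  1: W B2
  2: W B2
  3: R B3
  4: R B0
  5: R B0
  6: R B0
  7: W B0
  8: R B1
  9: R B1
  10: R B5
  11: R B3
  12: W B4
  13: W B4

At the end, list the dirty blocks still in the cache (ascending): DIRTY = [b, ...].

DIRTY = [4]

0: R B3 → L1 miss [-]
1: W B2 → L0 miss [D]
2: W B2 → L0 hit [D]
3: R B3 → L1 hit [-]
4: R B0 → L0 miss wb→B2 [-]
5: R B0 → L0 hit [-]
6: R B0 → L0 hit [-]
7: W B0 → L0 hit [D]
8: R B1 → L1 miss [-]
9: R B1 → L1 hit [-]
10: R B5 → L1 miss [-]
11: R B3 → L1 miss [-]
12: W B4 → L0 miss wb→B0 [D]
13: W B4 → L0 hit [D]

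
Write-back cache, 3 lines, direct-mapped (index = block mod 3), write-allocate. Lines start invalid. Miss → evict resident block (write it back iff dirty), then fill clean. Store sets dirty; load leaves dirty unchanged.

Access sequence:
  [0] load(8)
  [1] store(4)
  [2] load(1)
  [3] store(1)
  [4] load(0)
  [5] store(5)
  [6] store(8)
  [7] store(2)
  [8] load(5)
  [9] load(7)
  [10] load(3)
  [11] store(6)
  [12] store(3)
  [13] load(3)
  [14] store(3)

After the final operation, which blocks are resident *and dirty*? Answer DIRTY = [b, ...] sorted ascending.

0: R B8 → L2 miss [-]
1: W B4 → L1 miss [D]
2: R B1 → L1 miss wb→B4 [-]
3: W B1 → L1 hit [D]
4: R B0 → L0 miss [-]
5: W B5 → L2 miss [D]
6: W B8 → L2 miss wb→B5 [D]
7: W B2 → L2 miss wb→B8 [D]
8: R B5 → L2 miss wb→B2 [-]
9: R B7 → L1 miss wb→B1 [-]
10: R B3 → L0 miss [-]
11: W B6 → L0 miss [D]
12: W B3 → L0 miss wb→B6 [D]
13: R B3 → L0 hit [D]
14: W B3 → L0 hit [D]

DIRTY = [3]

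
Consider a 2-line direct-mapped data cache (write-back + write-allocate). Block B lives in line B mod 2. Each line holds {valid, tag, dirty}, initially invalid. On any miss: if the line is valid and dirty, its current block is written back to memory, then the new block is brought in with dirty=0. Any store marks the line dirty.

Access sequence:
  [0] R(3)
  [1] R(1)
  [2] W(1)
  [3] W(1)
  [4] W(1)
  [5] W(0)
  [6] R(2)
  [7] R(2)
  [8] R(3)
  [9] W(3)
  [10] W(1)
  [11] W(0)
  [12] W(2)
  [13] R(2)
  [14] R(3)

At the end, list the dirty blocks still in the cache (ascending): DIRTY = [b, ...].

0: R B3 → L1 miss [-]
1: R B1 → L1 miss [-]
2: W B1 → L1 hit [D]
3: W B1 → L1 hit [D]
4: W B1 → L1 hit [D]
5: W B0 → L0 miss [D]
6: R B2 → L0 miss wb→B0 [-]
7: R B2 → L0 hit [-]
8: R B3 → L1 miss wb→B1 [-]
9: W B3 → L1 hit [D]
10: W B1 → L1 miss wb→B3 [D]
11: W B0 → L0 miss [D]
12: W B2 → L0 miss wb→B0 [D]
13: R B2 → L0 hit [D]
14: R B3 → L1 miss wb→B1 [-]

DIRTY = [2]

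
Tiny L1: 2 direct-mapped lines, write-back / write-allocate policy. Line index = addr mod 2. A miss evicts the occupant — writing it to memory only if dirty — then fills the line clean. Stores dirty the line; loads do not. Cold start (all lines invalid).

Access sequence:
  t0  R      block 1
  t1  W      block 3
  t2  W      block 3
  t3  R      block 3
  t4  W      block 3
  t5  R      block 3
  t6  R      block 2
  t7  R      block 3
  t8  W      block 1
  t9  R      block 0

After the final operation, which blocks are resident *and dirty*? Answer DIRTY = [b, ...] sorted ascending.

DIRTY = [1]

  0 | R B1 → L1 miss [-]
  1 | W B3 → L1 miss [D]
  2 | W B3 → L1 hit [D]
  3 | R B3 → L1 hit [D]
  4 | W B3 → L1 hit [D]
  5 | R B3 → L1 hit [D]
  6 | R B2 → L0 miss [-]
  7 | R B3 → L1 hit [D]
  8 | W B1 → L1 miss wb→B3 [D]
  9 | R B0 → L0 miss [-]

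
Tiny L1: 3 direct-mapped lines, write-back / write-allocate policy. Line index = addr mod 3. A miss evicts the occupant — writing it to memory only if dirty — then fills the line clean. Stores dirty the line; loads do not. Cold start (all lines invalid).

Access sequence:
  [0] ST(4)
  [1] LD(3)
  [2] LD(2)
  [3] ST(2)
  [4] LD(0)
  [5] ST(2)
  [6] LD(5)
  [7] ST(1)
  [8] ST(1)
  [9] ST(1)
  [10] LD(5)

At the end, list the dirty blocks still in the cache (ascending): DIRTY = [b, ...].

DIRTY = [1]

  0 | W B4 → L1 miss [D]
  1 | R B3 → L0 miss [-]
  2 | R B2 → L2 miss [-]
  3 | W B2 → L2 hit [D]
  4 | R B0 → L0 miss [-]
  5 | W B2 → L2 hit [D]
  6 | R B5 → L2 miss wb→B2 [-]
  7 | W B1 → L1 miss wb→B4 [D]
  8 | W B1 → L1 hit [D]
  9 | W B1 → L1 hit [D]
  10 | R B5 → L2 hit [-]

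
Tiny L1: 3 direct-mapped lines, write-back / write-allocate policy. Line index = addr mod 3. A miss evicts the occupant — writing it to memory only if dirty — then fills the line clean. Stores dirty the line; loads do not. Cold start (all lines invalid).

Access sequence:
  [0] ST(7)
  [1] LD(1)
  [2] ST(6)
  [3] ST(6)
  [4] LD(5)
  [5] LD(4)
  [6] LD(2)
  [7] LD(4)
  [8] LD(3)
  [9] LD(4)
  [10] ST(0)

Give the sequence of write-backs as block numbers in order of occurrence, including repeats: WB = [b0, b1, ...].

0: W B7 -> L1 miss  d=D]
1: R B1 -> L1 miss wb->B7  d=-]
2: W B6 -> L0 miss  d=D]
3: W B6 -> L0 hit  d=D]
4: R B5 -> L2 miss  d=-]
5: R B4 -> L1 miss  d=-]
6: R B2 -> L2 miss  d=-]
7: R B4 -> L1 hit  d=-]
8: R B3 -> L0 miss wb->B6  d=-]
9: R B4 -> L1 hit  d=-]
10: W B0 -> L0 miss  d=D]

WB = [7, 6]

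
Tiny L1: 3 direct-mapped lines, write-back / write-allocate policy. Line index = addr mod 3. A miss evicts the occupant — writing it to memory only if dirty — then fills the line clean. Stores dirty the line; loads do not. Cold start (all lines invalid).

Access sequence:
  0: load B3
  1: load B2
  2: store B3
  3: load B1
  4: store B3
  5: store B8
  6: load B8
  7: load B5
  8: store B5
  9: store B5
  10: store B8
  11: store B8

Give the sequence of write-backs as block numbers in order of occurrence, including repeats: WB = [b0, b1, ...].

WB = [8, 5]

0: R B3 -> L0 miss  d=-]
1: R B2 -> L2 miss  d=-]
2: W B3 -> L0 hit  d=D]
3: R B1 -> L1 miss  d=-]
4: W B3 -> L0 hit  d=D]
5: W B8 -> L2 miss  d=D]
6: R B8 -> L2 hit  d=D]
7: R B5 -> L2 miss wb->B8  d=-]
8: W B5 -> L2 hit  d=D]
9: W B5 -> L2 hit  d=D]
10: W B8 -> L2 miss wb->B5  d=D]
11: W B8 -> L2 hit  d=D]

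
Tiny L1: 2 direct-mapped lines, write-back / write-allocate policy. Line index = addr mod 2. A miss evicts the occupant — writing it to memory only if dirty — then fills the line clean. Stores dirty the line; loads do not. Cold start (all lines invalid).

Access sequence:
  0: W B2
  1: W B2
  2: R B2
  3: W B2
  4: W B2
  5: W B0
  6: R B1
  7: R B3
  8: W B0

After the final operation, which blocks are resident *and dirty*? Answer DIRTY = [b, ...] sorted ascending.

0: W B2 → L0 miss [D]
1: W B2 → L0 hit [D]
2: R B2 → L0 hit [D]
3: W B2 → L0 hit [D]
4: W B2 → L0 hit [D]
5: W B0 → L0 miss wb→B2 [D]
6: R B1 → L1 miss [-]
7: R B3 → L1 miss [-]
8: W B0 → L0 hit [D]

DIRTY = [0]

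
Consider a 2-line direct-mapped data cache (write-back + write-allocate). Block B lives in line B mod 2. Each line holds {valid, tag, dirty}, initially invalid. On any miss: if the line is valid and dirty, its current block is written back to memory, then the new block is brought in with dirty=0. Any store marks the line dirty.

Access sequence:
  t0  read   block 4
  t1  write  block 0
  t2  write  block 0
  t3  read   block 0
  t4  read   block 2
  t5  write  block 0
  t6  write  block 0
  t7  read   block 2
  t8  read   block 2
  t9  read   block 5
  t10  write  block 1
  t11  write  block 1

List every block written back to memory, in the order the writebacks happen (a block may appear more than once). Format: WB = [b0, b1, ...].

  0 | R B4 → L0 miss [-]
  1 | W B0 → L0 miss [D]
  2 | W B0 → L0 hit [D]
  3 | R B0 → L0 hit [D]
  4 | R B2 → L0 miss wb→B0 [-]
  5 | W B0 → L0 miss [D]
  6 | W B0 → L0 hit [D]
  7 | R B2 → L0 miss wb→B0 [-]
  8 | R B2 → L0 hit [-]
  9 | R B5 → L1 miss [-]
  10 | W B1 → L1 miss [D]
  11 | W B1 → L1 hit [D]

WB = [0, 0]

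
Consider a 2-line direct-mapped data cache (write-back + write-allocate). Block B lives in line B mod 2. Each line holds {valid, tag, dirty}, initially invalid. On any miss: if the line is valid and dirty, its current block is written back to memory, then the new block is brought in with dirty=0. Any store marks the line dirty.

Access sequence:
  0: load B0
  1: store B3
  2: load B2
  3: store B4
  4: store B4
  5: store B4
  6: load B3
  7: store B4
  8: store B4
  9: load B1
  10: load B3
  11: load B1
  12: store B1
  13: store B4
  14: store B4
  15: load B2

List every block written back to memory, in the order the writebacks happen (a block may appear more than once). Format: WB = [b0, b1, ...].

0: R B0 → L0 miss [-]
1: W B3 → L1 miss [D]
2: R B2 → L0 miss [-]
3: W B4 → L0 miss [D]
4: W B4 → L0 hit [D]
5: W B4 → L0 hit [D]
6: R B3 → L1 hit [D]
7: W B4 → L0 hit [D]
8: W B4 → L0 hit [D]
9: R B1 → L1 miss wb→B3 [-]
10: R B3 → L1 miss [-]
11: R B1 → L1 miss [-]
12: W B1 → L1 hit [D]
13: W B4 → L0 hit [D]
14: W B4 → L0 hit [D]
15: R B2 → L0 miss wb→B4 [-]

WB = [3, 4]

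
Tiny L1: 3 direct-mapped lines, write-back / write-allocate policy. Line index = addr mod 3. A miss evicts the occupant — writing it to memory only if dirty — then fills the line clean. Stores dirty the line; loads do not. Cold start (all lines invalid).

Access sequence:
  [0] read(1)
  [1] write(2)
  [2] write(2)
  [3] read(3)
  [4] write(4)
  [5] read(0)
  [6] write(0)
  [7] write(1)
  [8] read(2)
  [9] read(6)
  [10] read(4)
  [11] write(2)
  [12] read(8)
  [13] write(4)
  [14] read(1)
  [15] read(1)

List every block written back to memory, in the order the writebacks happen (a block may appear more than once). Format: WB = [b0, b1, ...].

0: R B1 -> L1 miss  d=-]
1: W B2 -> L2 miss  d=D]
2: W B2 -> L2 hit  d=D]
3: R B3 -> L0 miss  d=-]
4: W B4 -> L1 miss  d=D]
5: R B0 -> L0 miss  d=-]
6: W B0 -> L0 hit  d=D]
7: W B1 -> L1 miss wb->B4  d=D]
8: R B2 -> L2 hit  d=D]
9: R B6 -> L0 miss wb->B0  d=-]
10: R B4 -> L1 miss wb->B1  d=-]
11: W B2 -> L2 hit  d=D]
12: R B8 -> L2 miss wb->B2  d=-]
13: W B4 -> L1 hit  d=D]
14: R B1 -> L1 miss wb->B4  d=-]
15: R B1 -> L1 hit  d=-]

WB = [4, 0, 1, 2, 4]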